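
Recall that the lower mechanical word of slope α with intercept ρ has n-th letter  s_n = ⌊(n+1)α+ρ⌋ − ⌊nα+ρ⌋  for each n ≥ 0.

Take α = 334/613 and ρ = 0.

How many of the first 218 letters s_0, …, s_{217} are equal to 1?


#1s = Σ_{n=0}^{217} s_n = Σ_{n=0}^{217} (⌊(n+1)α+ρ⌋ − ⌊nα+ρ⌋)
the sum telescopes: every ⌊nα+ρ⌋ with 0 < n < 218 appears once with + and once with −, leaving ⌊218α+ρ⌋ − ⌊0·α+ρ⌋
218α + ρ = (218·334) / 613 = 72812/613
ρ = 0/613
⌊72812/613⌋ = 118,  ⌊0/613⌋ = 0
#1s = 118 − 0 = 118

118


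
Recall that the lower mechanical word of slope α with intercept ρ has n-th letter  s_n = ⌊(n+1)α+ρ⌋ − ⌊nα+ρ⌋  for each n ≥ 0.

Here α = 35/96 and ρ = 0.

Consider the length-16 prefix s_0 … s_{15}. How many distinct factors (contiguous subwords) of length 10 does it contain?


7

t_n = ⌊(n·35)/96⌋ for n = 0 … 16:
  n=0…9: ⌊0/96⌋=0 ⌊35/96⌋=0 ⌊70/96⌋=0 ⌊105/96⌋=1 ⌊140/96⌋=1 ⌊175/96⌋=1 ⌊210/96⌋=2 ⌊245/96⌋=2 ⌊280/96⌋=2 ⌊315/96⌋=3
  n=10…16: ⌊350/96⌋=3 ⌊385/96⌋=4 ⌊420/96⌋=4 ⌊455/96⌋=4 ⌊490/96⌋=5 ⌊525/96⌋=5 ⌊560/96⌋=5
s_n = t_(n+1) − t_n for n = 0 … 15 gives
prefix = 0010010010100100
slide a length-10 window over [0..9] … [6..15] (7 windows); first occurrence of each distinct factor:
  [  0..  9] 0010010010
  [  1.. 10] 0100100101
  [  2.. 11] 1001001010
  [  3.. 12] 0010010100
  [  4.. 13] 0100101001
  [  5.. 14] 1001010010
  [  6.. 15] 0010100100
distinct factors: {0010010010, 0010010100, 0010100100, 0100100101, 0100101001, 1001001010, 1001010010}
count = 7  (Sturmian bound for length 10 is 11)


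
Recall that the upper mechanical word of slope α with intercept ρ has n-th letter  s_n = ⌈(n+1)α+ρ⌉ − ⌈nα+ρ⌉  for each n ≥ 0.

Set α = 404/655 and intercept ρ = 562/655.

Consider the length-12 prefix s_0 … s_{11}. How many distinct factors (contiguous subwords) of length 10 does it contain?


t_n = ⌈(n·404+562)/655⌉ for n = 0 … 12:
  n=0…9: ⌈562/655⌉=1 ⌈966/655⌉=2 ⌈1370/655⌉=3 ⌈1774/655⌉=3 ⌈2178/655⌉=4 ⌈2582/655⌉=4 ⌈2986/655⌉=5 ⌈3390/655⌉=6 ⌈3794/655⌉=6 ⌈4198/655⌉=7
  n=10…12: ⌈4602/655⌉=8 ⌈5006/655⌉=8 ⌈5410/655⌉=9
s_n = t_(n+1) − t_n for n = 0 … 11 gives
prefix = 110101101101
slide a length-10 window over [0..9] … [2..11] (3 windows); first occurrence of each distinct factor:
  [  0..  9] 1101011011
  [  1.. 10] 1010110110
  [  2.. 11] 0101101101
distinct factors: {0101101101, 1010110110, 1101011011}
count = 3  (Sturmian bound for length 10 is 11)

3


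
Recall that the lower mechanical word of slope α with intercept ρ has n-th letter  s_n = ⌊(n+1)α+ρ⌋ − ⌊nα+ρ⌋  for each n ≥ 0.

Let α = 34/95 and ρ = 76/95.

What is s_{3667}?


0

(n+1)α + ρ = (3668·34 + 76) / 95 = 124788/95
nα + ρ     = (3667·34 + 76) / 95 = 124754/95
⌊124788/95⌋ = 1313,  ⌊124754/95⌋ = 1313
s_{3667} = 1313 − 1313 = 0


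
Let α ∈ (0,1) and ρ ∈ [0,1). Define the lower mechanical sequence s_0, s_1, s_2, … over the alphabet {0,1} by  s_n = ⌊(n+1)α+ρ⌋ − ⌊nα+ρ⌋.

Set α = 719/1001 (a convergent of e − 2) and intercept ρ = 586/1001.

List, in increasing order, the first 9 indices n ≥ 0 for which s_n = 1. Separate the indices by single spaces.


0 1 3 4 6 7 8 10 11

n=0: ⌊1305/1001⌋−⌊586/1001⌋ = 1−0 = 1  ← one
n=1: ⌊2024/1001⌋−⌊1305/1001⌋ = 2−1 = 1  ← one
n=2: ⌊2743/1001⌋−⌊2024/1001⌋ = 2−2 = 0
n=3: ⌊3462/1001⌋−⌊2743/1001⌋ = 3−2 = 1  ← one
n=4: ⌊4181/1001⌋−⌊3462/1001⌋ = 4−3 = 1  ← one
n=5: ⌊4900/1001⌋−⌊4181/1001⌋ = 4−4 = 0
n=6: ⌊5619/1001⌋−⌊4900/1001⌋ = 5−4 = 1  ← one
n=7: ⌊6338/1001⌋−⌊5619/1001⌋ = 6−5 = 1  ← one
n=8: ⌊7057/1001⌋−⌊6338/1001⌋ = 7−6 = 1  ← one
n=9: ⌊7776/1001⌋−⌊7057/1001⌋ = 7−7 = 0
n=10: ⌊8495/1001⌋−⌊7776/1001⌋ = 8−7 = 1  ← one
n=11: ⌊9214/1001⌋−⌊8495/1001⌋ = 9−8 = 1  ← one
positions of the first 9 ones: 0 1 3 4 6 7 8 10 11


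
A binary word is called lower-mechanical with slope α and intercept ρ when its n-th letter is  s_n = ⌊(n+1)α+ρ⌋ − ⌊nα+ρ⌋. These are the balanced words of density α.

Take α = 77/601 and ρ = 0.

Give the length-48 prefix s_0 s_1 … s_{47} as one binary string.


000000010000000100000001000000010000000100000010

n=0: ⌊(1·77)/601⌋ − ⌊(0·77)/601⌋ = ⌊77/601⌋ − ⌊0/601⌋ = 0 − 0 = 0
n=1: ⌊(2·77)/601⌋ − ⌊(1·77)/601⌋ = ⌊154/601⌋ − ⌊77/601⌋ = 0 − 0 = 0
n=2: ⌊(3·77)/601⌋ − ⌊(2·77)/601⌋ = ⌊231/601⌋ − ⌊154/601⌋ = 0 − 0 = 0
n=3: ⌊(4·77)/601⌋ − ⌊(3·77)/601⌋ = ⌊308/601⌋ − ⌊231/601⌋ = 0 − 0 = 0
n=4: ⌊(5·77)/601⌋ − ⌊(4·77)/601⌋ = ⌊385/601⌋ − ⌊308/601⌋ = 0 − 0 = 0
n=5: ⌊(6·77)/601⌋ − ⌊(5·77)/601⌋ = ⌊462/601⌋ − ⌊385/601⌋ = 0 − 0 = 0
n=6: ⌊(7·77)/601⌋ − ⌊(6·77)/601⌋ = ⌊539/601⌋ − ⌊462/601⌋ = 0 − 0 = 0
n=7: ⌊(8·77)/601⌋ − ⌊(7·77)/601⌋ = ⌊616/601⌋ − ⌊539/601⌋ = 1 − 0 = 1
n=8: ⌊(9·77)/601⌋ − ⌊(8·77)/601⌋ = ⌊693/601⌋ − ⌊616/601⌋ = 1 − 1 = 0
n=9: ⌊(10·77)/601⌋ − ⌊(9·77)/601⌋ = ⌊770/601⌋ − ⌊693/601⌋ = 1 − 1 = 0
n=10: ⌊(11·77)/601⌋ − ⌊(10·77)/601⌋ = ⌊847/601⌋ − ⌊770/601⌋ = 1 − 1 = 0
n=11: ⌊(12·77)/601⌋ − ⌊(11·77)/601⌋ = ⌊924/601⌋ − ⌊847/601⌋ = 1 − 1 = 0
n=12: ⌊(13·77)/601⌋ − ⌊(12·77)/601⌋ = ⌊1001/601⌋ − ⌊924/601⌋ = 1 − 1 = 0
n=13: ⌊(14·77)/601⌋ − ⌊(13·77)/601⌋ = ⌊1078/601⌋ − ⌊1001/601⌋ = 1 − 1 = 0
n=14: ⌊(15·77)/601⌋ − ⌊(14·77)/601⌋ = ⌊1155/601⌋ − ⌊1078/601⌋ = 1 − 1 = 0
n=15: ⌊(16·77)/601⌋ − ⌊(15·77)/601⌋ = ⌊1232/601⌋ − ⌊1155/601⌋ = 2 − 1 = 1
n=16: ⌊(17·77)/601⌋ − ⌊(16·77)/601⌋ = ⌊1309/601⌋ − ⌊1232/601⌋ = 2 − 2 = 0
n=17: ⌊(18·77)/601⌋ − ⌊(17·77)/601⌋ = ⌊1386/601⌋ − ⌊1309/601⌋ = 2 − 2 = 0
n=18: ⌊(19·77)/601⌋ − ⌊(18·77)/601⌋ = ⌊1463/601⌋ − ⌊1386/601⌋ = 2 − 2 = 0
n=19: ⌊(20·77)/601⌋ − ⌊(19·77)/601⌋ = ⌊1540/601⌋ − ⌊1463/601⌋ = 2 − 2 = 0
n=20: ⌊(21·77)/601⌋ − ⌊(20·77)/601⌋ = ⌊1617/601⌋ − ⌊1540/601⌋ = 2 − 2 = 0
n=21: ⌊(22·77)/601⌋ − ⌊(21·77)/601⌋ = ⌊1694/601⌋ − ⌊1617/601⌋ = 2 − 2 = 0
n=22: ⌊(23·77)/601⌋ − ⌊(22·77)/601⌋ = ⌊1771/601⌋ − ⌊1694/601⌋ = 2 − 2 = 0
n=23: ⌊(24·77)/601⌋ − ⌊(23·77)/601⌋ = ⌊1848/601⌋ − ⌊1771/601⌋ = 3 − 2 = 1
n=24: ⌊(25·77)/601⌋ − ⌊(24·77)/601⌋ = ⌊1925/601⌋ − ⌊1848/601⌋ = 3 − 3 = 0
n=25: ⌊(26·77)/601⌋ − ⌊(25·77)/601⌋ = ⌊2002/601⌋ − ⌊1925/601⌋ = 3 − 3 = 0
n=26: ⌊(27·77)/601⌋ − ⌊(26·77)/601⌋ = ⌊2079/601⌋ − ⌊2002/601⌋ = 3 − 3 = 0
n=27: ⌊(28·77)/601⌋ − ⌊(27·77)/601⌋ = ⌊2156/601⌋ − ⌊2079/601⌋ = 3 − 3 = 0
n=28: ⌊(29·77)/601⌋ − ⌊(28·77)/601⌋ = ⌊2233/601⌋ − ⌊2156/601⌋ = 3 − 3 = 0
n=29: ⌊(30·77)/601⌋ − ⌊(29·77)/601⌋ = ⌊2310/601⌋ − ⌊2233/601⌋ = 3 − 3 = 0
n=30: ⌊(31·77)/601⌋ − ⌊(30·77)/601⌋ = ⌊2387/601⌋ − ⌊2310/601⌋ = 3 − 3 = 0
n=31: ⌊(32·77)/601⌋ − ⌊(31·77)/601⌋ = ⌊2464/601⌋ − ⌊2387/601⌋ = 4 − 3 = 1
n=32: ⌊(33·77)/601⌋ − ⌊(32·77)/601⌋ = ⌊2541/601⌋ − ⌊2464/601⌋ = 4 − 4 = 0
n=33: ⌊(34·77)/601⌋ − ⌊(33·77)/601⌋ = ⌊2618/601⌋ − ⌊2541/601⌋ = 4 − 4 = 0
n=34: ⌊(35·77)/601⌋ − ⌊(34·77)/601⌋ = ⌊2695/601⌋ − ⌊2618/601⌋ = 4 − 4 = 0
n=35: ⌊(36·77)/601⌋ − ⌊(35·77)/601⌋ = ⌊2772/601⌋ − ⌊2695/601⌋ = 4 − 4 = 0
n=36: ⌊(37·77)/601⌋ − ⌊(36·77)/601⌋ = ⌊2849/601⌋ − ⌊2772/601⌋ = 4 − 4 = 0
n=37: ⌊(38·77)/601⌋ − ⌊(37·77)/601⌋ = ⌊2926/601⌋ − ⌊2849/601⌋ = 4 − 4 = 0
n=38: ⌊(39·77)/601⌋ − ⌊(38·77)/601⌋ = ⌊3003/601⌋ − ⌊2926/601⌋ = 4 − 4 = 0
n=39: ⌊(40·77)/601⌋ − ⌊(39·77)/601⌋ = ⌊3080/601⌋ − ⌊3003/601⌋ = 5 − 4 = 1
n=40: ⌊(41·77)/601⌋ − ⌊(40·77)/601⌋ = ⌊3157/601⌋ − ⌊3080/601⌋ = 5 − 5 = 0
n=41: ⌊(42·77)/601⌋ − ⌊(41·77)/601⌋ = ⌊3234/601⌋ − ⌊3157/601⌋ = 5 − 5 = 0
n=42: ⌊(43·77)/601⌋ − ⌊(42·77)/601⌋ = ⌊3311/601⌋ − ⌊3234/601⌋ = 5 − 5 = 0
n=43: ⌊(44·77)/601⌋ − ⌊(43·77)/601⌋ = ⌊3388/601⌋ − ⌊3311/601⌋ = 5 − 5 = 0
n=44: ⌊(45·77)/601⌋ − ⌊(44·77)/601⌋ = ⌊3465/601⌋ − ⌊3388/601⌋ = 5 − 5 = 0
n=45: ⌊(46·77)/601⌋ − ⌊(45·77)/601⌋ = ⌊3542/601⌋ − ⌊3465/601⌋ = 5 − 5 = 0
n=46: ⌊(47·77)/601⌋ − ⌊(46·77)/601⌋ = ⌊3619/601⌋ − ⌊3542/601⌋ = 6 − 5 = 1
n=47: ⌊(48·77)/601⌋ − ⌊(47·77)/601⌋ = ⌊3696/601⌋ − ⌊3619/601⌋ = 6 − 6 = 0


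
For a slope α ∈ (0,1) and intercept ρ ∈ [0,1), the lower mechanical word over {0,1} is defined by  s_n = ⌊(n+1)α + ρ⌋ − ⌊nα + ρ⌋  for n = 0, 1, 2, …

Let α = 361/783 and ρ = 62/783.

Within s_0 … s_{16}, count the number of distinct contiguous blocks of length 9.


t_n = ⌊(n·361+62)/783⌋ for n = 0 … 17:
  n=0…9: ⌊62/783⌋=0 ⌊423/783⌋=0 ⌊784/783⌋=1 ⌊1145/783⌋=1 ⌊1506/783⌋=1 ⌊1867/783⌋=2 ⌊2228/783⌋=2 ⌊2589/783⌋=3 ⌊2950/783⌋=3 ⌊3311/783⌋=4
  n=10…17: ⌊3672/783⌋=4 ⌊4033/783⌋=5 ⌊4394/783⌋=5 ⌊4755/783⌋=6 ⌊5116/783⌋=6 ⌊5477/783⌋=6 ⌊5838/783⌋=7 ⌊6199/783⌋=7
s_n = t_(n+1) − t_n for n = 0 … 16 gives
prefix = 01001010101010010
slide a length-9 window over [0..8] … [8..16] (9 windows); first occurrence of each distinct factor:
  [  0..  8] 010010101
  [  1..  9] 100101010
  [  2.. 10] 001010101
  [  3.. 11] 010101010
  [  4.. 12] 101010101
  [  6.. 14] 101010100
  [  7.. 15] 010101001
  [  8.. 16] 101010010
  (the other 1 window repeats one of these)
distinct factors: {001010101, 010010101, 010101001, 010101010, 100101010, 101010010, 101010100, 101010101}
count = 8  (Sturmian bound for length 9 is 10)

8


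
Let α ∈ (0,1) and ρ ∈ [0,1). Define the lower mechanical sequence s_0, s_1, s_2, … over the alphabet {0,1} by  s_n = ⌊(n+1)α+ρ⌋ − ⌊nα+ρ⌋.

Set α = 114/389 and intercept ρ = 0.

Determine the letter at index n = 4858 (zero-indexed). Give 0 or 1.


(n+1)α + ρ = (4859·114) / 389 = 553926/389
nα + ρ     = (4858·114) / 389 = 553812/389
⌊553926/389⌋ = 1423,  ⌊553812/389⌋ = 1423
s_{4858} = 1423 − 1423 = 0

0


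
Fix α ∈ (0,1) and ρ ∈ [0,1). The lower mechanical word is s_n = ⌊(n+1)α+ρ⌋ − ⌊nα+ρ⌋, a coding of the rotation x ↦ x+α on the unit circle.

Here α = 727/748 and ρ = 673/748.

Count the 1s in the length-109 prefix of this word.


#1s = Σ_{n=0}^{108} s_n = Σ_{n=0}^{108} (⌊(n+1)α+ρ⌋ − ⌊nα+ρ⌋)
the sum telescopes: every ⌊nα+ρ⌋ with 0 < n < 109 appears once with + and once with −, leaving ⌊109α+ρ⌋ − ⌊0·α+ρ⌋
109α + ρ = (109·727 + 673) / 748 = 79916/748
ρ = 673/748
⌊79916/748⌋ = 106,  ⌊673/748⌋ = 0
#1s = 106 − 0 = 106

106


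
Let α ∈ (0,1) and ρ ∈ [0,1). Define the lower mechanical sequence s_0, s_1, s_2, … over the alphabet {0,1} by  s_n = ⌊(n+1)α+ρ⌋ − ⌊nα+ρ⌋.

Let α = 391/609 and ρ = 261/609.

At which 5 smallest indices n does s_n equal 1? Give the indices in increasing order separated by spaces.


0 2 4 5 7

n=0: ⌊652/609⌋−⌊261/609⌋ = 1−0 = 1  ← one
n=1: ⌊1043/609⌋−⌊652/609⌋ = 1−1 = 0
n=2: ⌊1434/609⌋−⌊1043/609⌋ = 2−1 = 1  ← one
n=3: ⌊1825/609⌋−⌊1434/609⌋ = 2−2 = 0
n=4: ⌊2216/609⌋−⌊1825/609⌋ = 3−2 = 1  ← one
n=5: ⌊2607/609⌋−⌊2216/609⌋ = 4−3 = 1  ← one
n=6: ⌊2998/609⌋−⌊2607/609⌋ = 4−4 = 0
n=7: ⌊3389/609⌋−⌊2998/609⌋ = 5−4 = 1  ← one
positions of the first 5 ones: 0 2 4 5 7


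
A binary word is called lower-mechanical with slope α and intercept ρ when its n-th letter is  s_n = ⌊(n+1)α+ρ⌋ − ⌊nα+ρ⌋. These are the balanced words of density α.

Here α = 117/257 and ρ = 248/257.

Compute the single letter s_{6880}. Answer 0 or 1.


0

(n+1)α + ρ = (6881·117 + 248) / 257 = 805325/257
nα + ρ     = (6880·117 + 248) / 257 = 805208/257
⌊805325/257⌋ = 3133,  ⌊805208/257⌋ = 3133
s_{6880} = 3133 − 3133 = 0


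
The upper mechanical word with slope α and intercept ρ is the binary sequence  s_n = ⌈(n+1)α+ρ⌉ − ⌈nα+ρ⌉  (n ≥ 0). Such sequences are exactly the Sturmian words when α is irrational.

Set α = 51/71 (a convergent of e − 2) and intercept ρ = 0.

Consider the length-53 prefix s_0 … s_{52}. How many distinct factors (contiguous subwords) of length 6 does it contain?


7

t_n = ⌈(n·51)/71⌉ for n = 0 … 53:
  n=0…9: ⌈0/71⌉=0 ⌈51/71⌉=1 ⌈102/71⌉=2 ⌈153/71⌉=3 ⌈204/71⌉=3 ⌈255/71⌉=4 ⌈306/71⌉=5 ⌈357/71⌉=6 ⌈408/71⌉=6 ⌈459/71⌉=7
  n=10…19: ⌈510/71⌉=8 ⌈561/71⌉=8 ⌈612/71⌉=9 ⌈663/71⌉=10 ⌈714/71⌉=11 ⌈765/71⌉=11 ⌈816/71⌉=12 ⌈867/71⌉=13 ⌈918/71⌉=13 ⌈969/71⌉=14
  n=20…29: ⌈1020/71⌉=15 ⌈1071/71⌉=16 ⌈1122/71⌉=16 ⌈1173/71⌉=17 ⌈1224/71⌉=18 ⌈1275/71⌉=18 ⌈1326/71⌉=19 ⌈1377/71⌉=20 ⌈1428/71⌉=21 ⌈1479/71⌉=21
  n=30…39: ⌈1530/71⌉=22 ⌈1581/71⌉=23 ⌈1632/71⌉=23 ⌈1683/71⌉=24 ⌈1734/71⌉=25 ⌈1785/71⌉=26 ⌈1836/71⌉=26 ⌈1887/71⌉=27 ⌈1938/71⌉=28 ⌈1989/71⌉=29
  n=40…49: ⌈2040/71⌉=29 ⌈2091/71⌉=30 ⌈2142/71⌉=31 ⌈2193/71⌉=31 ⌈2244/71⌉=32 ⌈2295/71⌉=33 ⌈2346/71⌉=34 ⌈2397/71⌉=34 ⌈2448/71⌉=35 ⌈2499/71⌉=36
  n=50…53: ⌈2550/71⌉=36 ⌈2601/71⌉=37 ⌈2652/71⌉=38 ⌈2703/71⌉=39
s_n = t_(n+1) − t_n for n = 0 … 52 gives
prefix = 11101110110111011011101101110110111011101101110110111
slide a length-6 window over [0..5] … [47..52] (48 windows); first occurrence of each distinct factor:
  [  0..  5] 111011
  [  1..  6] 110111
  [  2..  7] 101110
  [  3..  8] 011101
  [  5.. 10] 110110
  [  6.. 11] 101101
  [  7.. 12] 011011
  (the other 41 windows repeat one of these)
distinct factors: {011011, 011101, 101101, 101110, 110110, 110111, 111011}
count = 7  (Sturmian bound for length 6 is 7)


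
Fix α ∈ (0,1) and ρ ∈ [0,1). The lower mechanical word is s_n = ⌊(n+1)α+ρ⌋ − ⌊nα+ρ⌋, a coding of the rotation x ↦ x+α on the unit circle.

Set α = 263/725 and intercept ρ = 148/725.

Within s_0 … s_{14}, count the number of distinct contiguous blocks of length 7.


t_n = ⌊(n·263+148)/725⌋ for n = 0 … 15:
  n=0…9: ⌊148/725⌋=0 ⌊411/725⌋=0 ⌊674/725⌋=0 ⌊937/725⌋=1 ⌊1200/725⌋=1 ⌊1463/725⌋=2 ⌊1726/725⌋=2 ⌊1989/725⌋=2 ⌊2252/725⌋=3 ⌊2515/725⌋=3
  n=10…15: ⌊2778/725⌋=3 ⌊3041/725⌋=4 ⌊3304/725⌋=4 ⌊3567/725⌋=4 ⌊3830/725⌋=5 ⌊4093/725⌋=5
s_n = t_(n+1) − t_n for n = 0 … 14 gives
prefix = 001010010010010
slide a length-7 window over [0..6] … [8..14] (9 windows); first occurrence of each distinct factor:
  [  0..  6] 0010100
  [  1..  7] 0101001
  [  2..  8] 1010010
  [  3..  9] 0100100
  [  4.. 10] 1001001
  [  5.. 11] 0010010
  (the other 3 windows repeat one of these)
distinct factors: {0010010, 0010100, 0100100, 0101001, 1001001, 1010010}
count = 6  (Sturmian bound for length 7 is 8)

6


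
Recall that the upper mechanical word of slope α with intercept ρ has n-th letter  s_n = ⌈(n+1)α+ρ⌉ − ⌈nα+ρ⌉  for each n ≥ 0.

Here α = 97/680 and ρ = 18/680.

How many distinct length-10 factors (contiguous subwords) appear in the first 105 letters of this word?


7

t_n = ⌈(n·97+18)/680⌉ for n = 0 … 105:
  n=0…9: ⌈18/680⌉=1 ⌈115/680⌉=1 ⌈212/680⌉=1 ⌈309/680⌉=1 ⌈406/680⌉=1 ⌈503/680⌉=1 ⌈600/680⌉=1 ⌈697/680⌉=2 ⌈794/680⌉=2 ⌈891/680⌉=2
  n=10…19: ⌈988/680⌉=2 ⌈1085/680⌉=2 ⌈1182/680⌉=2 ⌈1279/680⌉=2 ⌈1376/680⌉=3 ⌈1473/680⌉=3 ⌈1570/680⌉=3 ⌈1667/680⌉=3 ⌈1764/680⌉=3 ⌈1861/680⌉=3
  n=20…29: ⌈1958/680⌉=3 ⌈2055/680⌉=4 ⌈2152/680⌉=4 ⌈2249/680⌉=4 ⌈2346/680⌉=4 ⌈2443/680⌉=4 ⌈2540/680⌉=4 ⌈2637/680⌉=4 ⌈2734/680⌉=5 ⌈2831/680⌉=5
  n=30…39: ⌈2928/680⌉=5 ⌈3025/680⌉=5 ⌈3122/680⌉=5 ⌈3219/680⌉=5 ⌈3316/680⌉=5 ⌈3413/680⌉=6 ⌈3510/680⌉=6 ⌈3607/680⌉=6 ⌈3704/680⌉=6 ⌈3801/680⌉=6
  n=40…49: ⌈3898/680⌉=6 ⌈3995/680⌉=6 ⌈4092/680⌉=7 ⌈4189/680⌉=7 ⌈4286/680⌉=7 ⌈4383/680⌉=7 ⌈4480/680⌉=7 ⌈4577/680⌉=7 ⌈4674/680⌉=7 ⌈4771/680⌉=8
  n=50…59: ⌈4868/680⌉=8 ⌈4965/680⌉=8 ⌈5062/680⌉=8 ⌈5159/680⌉=8 ⌈5256/680⌉=8 ⌈5353/680⌉=8 ⌈5450/680⌉=9 ⌈5547/680⌉=9 ⌈5644/680⌉=9 ⌈5741/680⌉=9
  n=60…69: ⌈5838/680⌉=9 ⌈5935/680⌉=9 ⌈6032/680⌉=9 ⌈6129/680⌉=10 ⌈6226/680⌉=10 ⌈6323/680⌉=10 ⌈6420/680⌉=10 ⌈6517/680⌉=10 ⌈6614/680⌉=10 ⌈6711/680⌉=10
  n=70…79: ⌈6808/680⌉=11 ⌈6905/680⌉=11 ⌈7002/680⌉=11 ⌈7099/680⌉=11 ⌈7196/680⌉=11 ⌈7293/680⌉=11 ⌈7390/680⌉=11 ⌈7487/680⌉=12 ⌈7584/680⌉=12 ⌈7681/680⌉=12
  n=80…89: ⌈7778/680⌉=12 ⌈7875/680⌉=12 ⌈7972/680⌉=12 ⌈8069/680⌉=12 ⌈8166/680⌉=13 ⌈8263/680⌉=13 ⌈8360/680⌉=13 ⌈8457/680⌉=13 ⌈8554/680⌉=13 ⌈8651/680⌉=13
  n=90…99: ⌈8748/680⌉=13 ⌈8845/680⌉=14 ⌈8942/680⌉=14 ⌈9039/680⌉=14 ⌈9136/680⌉=14 ⌈9233/680⌉=14 ⌈9330/680⌉=14 ⌈9427/680⌉=14 ⌈9524/680⌉=15 ⌈9621/680⌉=15
  n=100…105: ⌈9718/680⌉=15 ⌈9815/680⌉=15 ⌈9912/680⌉=15 ⌈10009/680⌉=15 ⌈10106/680⌉=15 ⌈10203/680⌉=16
s_n = t_(n+1) − t_n for n = 0 … 104 gives
prefix = 000000100000010000001000000100000010000001000000100000010000001000000100000010000001000000100000010000001
slide a length-10 window over [0..9] … [95..104] (96 windows); first occurrence of each distinct factor:
  [  0..  9] 0000001000
  [  1.. 10] 0000010000
  [  2.. 11] 0000100000
  [  3.. 12] 0001000000
  [  4.. 13] 0010000001
  [  5.. 14] 0100000010
  [  6.. 15] 1000000100
  (the other 89 windows repeat one of these)
distinct factors: {0000001000, 0000010000, 0000100000, 0001000000, 0010000001, 0100000010, 1000000100}
count = 7  (Sturmian bound for length 10 is 11)


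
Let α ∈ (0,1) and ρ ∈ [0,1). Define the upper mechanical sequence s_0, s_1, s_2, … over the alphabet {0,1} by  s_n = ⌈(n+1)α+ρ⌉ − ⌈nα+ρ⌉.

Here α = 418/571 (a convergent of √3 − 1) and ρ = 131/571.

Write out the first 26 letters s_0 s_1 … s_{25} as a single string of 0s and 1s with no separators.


01110111011101101110111011

n=0: ⌈(1·418+131)/571⌉ − ⌈(0·418+131)/571⌉ = ⌈549/571⌉ − ⌈131/571⌉ = 1 − 1 = 0
n=1: ⌈(2·418+131)/571⌉ − ⌈(1·418+131)/571⌉ = ⌈967/571⌉ − ⌈549/571⌉ = 2 − 1 = 1
n=2: ⌈(3·418+131)/571⌉ − ⌈(2·418+131)/571⌉ = ⌈1385/571⌉ − ⌈967/571⌉ = 3 − 2 = 1
n=3: ⌈(4·418+131)/571⌉ − ⌈(3·418+131)/571⌉ = ⌈1803/571⌉ − ⌈1385/571⌉ = 4 − 3 = 1
n=4: ⌈(5·418+131)/571⌉ − ⌈(4·418+131)/571⌉ = ⌈2221/571⌉ − ⌈1803/571⌉ = 4 − 4 = 0
n=5: ⌈(6·418+131)/571⌉ − ⌈(5·418+131)/571⌉ = ⌈2639/571⌉ − ⌈2221/571⌉ = 5 − 4 = 1
n=6: ⌈(7·418+131)/571⌉ − ⌈(6·418+131)/571⌉ = ⌈3057/571⌉ − ⌈2639/571⌉ = 6 − 5 = 1
n=7: ⌈(8·418+131)/571⌉ − ⌈(7·418+131)/571⌉ = ⌈3475/571⌉ − ⌈3057/571⌉ = 7 − 6 = 1
n=8: ⌈(9·418+131)/571⌉ − ⌈(8·418+131)/571⌉ = ⌈3893/571⌉ − ⌈3475/571⌉ = 7 − 7 = 0
n=9: ⌈(10·418+131)/571⌉ − ⌈(9·418+131)/571⌉ = ⌈4311/571⌉ − ⌈3893/571⌉ = 8 − 7 = 1
n=10: ⌈(11·418+131)/571⌉ − ⌈(10·418+131)/571⌉ = ⌈4729/571⌉ − ⌈4311/571⌉ = 9 − 8 = 1
n=11: ⌈(12·418+131)/571⌉ − ⌈(11·418+131)/571⌉ = ⌈5147/571⌉ − ⌈4729/571⌉ = 10 − 9 = 1
n=12: ⌈(13·418+131)/571⌉ − ⌈(12·418+131)/571⌉ = ⌈5565/571⌉ − ⌈5147/571⌉ = 10 − 10 = 0
n=13: ⌈(14·418+131)/571⌉ − ⌈(13·418+131)/571⌉ = ⌈5983/571⌉ − ⌈5565/571⌉ = 11 − 10 = 1
n=14: ⌈(15·418+131)/571⌉ − ⌈(14·418+131)/571⌉ = ⌈6401/571⌉ − ⌈5983/571⌉ = 12 − 11 = 1
n=15: ⌈(16·418+131)/571⌉ − ⌈(15·418+131)/571⌉ = ⌈6819/571⌉ − ⌈6401/571⌉ = 12 − 12 = 0
n=16: ⌈(17·418+131)/571⌉ − ⌈(16·418+131)/571⌉ = ⌈7237/571⌉ − ⌈6819/571⌉ = 13 − 12 = 1
n=17: ⌈(18·418+131)/571⌉ − ⌈(17·418+131)/571⌉ = ⌈7655/571⌉ − ⌈7237/571⌉ = 14 − 13 = 1
n=18: ⌈(19·418+131)/571⌉ − ⌈(18·418+131)/571⌉ = ⌈8073/571⌉ − ⌈7655/571⌉ = 15 − 14 = 1
n=19: ⌈(20·418+131)/571⌉ − ⌈(19·418+131)/571⌉ = ⌈8491/571⌉ − ⌈8073/571⌉ = 15 − 15 = 0
n=20: ⌈(21·418+131)/571⌉ − ⌈(20·418+131)/571⌉ = ⌈8909/571⌉ − ⌈8491/571⌉ = 16 − 15 = 1
n=21: ⌈(22·418+131)/571⌉ − ⌈(21·418+131)/571⌉ = ⌈9327/571⌉ − ⌈8909/571⌉ = 17 − 16 = 1
n=22: ⌈(23·418+131)/571⌉ − ⌈(22·418+131)/571⌉ = ⌈9745/571⌉ − ⌈9327/571⌉ = 18 − 17 = 1
n=23: ⌈(24·418+131)/571⌉ − ⌈(23·418+131)/571⌉ = ⌈10163/571⌉ − ⌈9745/571⌉ = 18 − 18 = 0
n=24: ⌈(25·418+131)/571⌉ − ⌈(24·418+131)/571⌉ = ⌈10581/571⌉ − ⌈10163/571⌉ = 19 − 18 = 1
n=25: ⌈(26·418+131)/571⌉ − ⌈(25·418+131)/571⌉ = ⌈10999/571⌉ − ⌈10581/571⌉ = 20 − 19 = 1


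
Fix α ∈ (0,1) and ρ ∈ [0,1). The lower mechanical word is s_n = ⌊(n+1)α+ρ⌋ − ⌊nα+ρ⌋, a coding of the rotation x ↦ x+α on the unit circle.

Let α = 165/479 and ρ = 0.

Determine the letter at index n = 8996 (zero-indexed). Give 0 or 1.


1

(n+1)α + ρ = (8997·165) / 479 = 1484505/479
nα + ρ     = (8996·165) / 479 = 1484340/479
⌊1484505/479⌋ = 3099,  ⌊1484340/479⌋ = 3098
s_{8996} = 3099 − 3098 = 1


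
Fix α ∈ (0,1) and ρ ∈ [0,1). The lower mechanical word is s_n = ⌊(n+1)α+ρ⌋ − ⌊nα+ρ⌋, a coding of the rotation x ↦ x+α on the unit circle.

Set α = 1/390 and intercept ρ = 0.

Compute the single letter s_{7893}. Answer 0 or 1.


0

(n+1)α + ρ = (7894·1) / 390 = 7894/390
nα + ρ     = (7893·1) / 390 = 7893/390
⌊7894/390⌋ = 20,  ⌊7893/390⌋ = 20
s_{7893} = 20 − 20 = 0


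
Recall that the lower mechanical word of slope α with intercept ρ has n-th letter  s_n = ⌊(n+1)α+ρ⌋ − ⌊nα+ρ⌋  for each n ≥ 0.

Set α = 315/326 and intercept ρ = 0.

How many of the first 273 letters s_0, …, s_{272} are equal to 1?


263

#1s = Σ_{n=0}^{272} s_n = Σ_{n=0}^{272} (⌊(n+1)α+ρ⌋ − ⌊nα+ρ⌋)
the sum telescopes: every ⌊nα+ρ⌋ with 0 < n < 273 appears once with + and once with −, leaving ⌊273α+ρ⌋ − ⌊0·α+ρ⌋
273α + ρ = (273·315) / 326 = 85995/326
ρ = 0/326
⌊85995/326⌋ = 263,  ⌊0/326⌋ = 0
#1s = 263 − 0 = 263


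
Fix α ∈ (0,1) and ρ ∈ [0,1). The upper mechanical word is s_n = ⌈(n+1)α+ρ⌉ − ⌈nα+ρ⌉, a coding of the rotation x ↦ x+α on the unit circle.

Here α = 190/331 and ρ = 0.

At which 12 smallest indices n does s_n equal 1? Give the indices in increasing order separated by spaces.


0 1 3 5 6 8 10 12 13 15 17 19

n=0: ⌈190/331⌉−⌈0/331⌉ = 1−0 = 1  ← one
n=1: ⌈380/331⌉−⌈190/331⌉ = 2−1 = 1  ← one
n=2: ⌈570/331⌉−⌈380/331⌉ = 2−2 = 0
n=3: ⌈760/331⌉−⌈570/331⌉ = 3−2 = 1  ← one
n=4: ⌈950/331⌉−⌈760/331⌉ = 3−3 = 0
n=5: ⌈1140/331⌉−⌈950/331⌉ = 4−3 = 1  ← one
n=6: ⌈1330/331⌉−⌈1140/331⌉ = 5−4 = 1  ← one
n=7: ⌈1520/331⌉−⌈1330/331⌉ = 5−5 = 0
n=8: ⌈1710/331⌉−⌈1520/331⌉ = 6−5 = 1  ← one
n=9: ⌈1900/331⌉−⌈1710/331⌉ = 6−6 = 0
n=10: ⌈2090/331⌉−⌈1900/331⌉ = 7−6 = 1  ← one
n=11: ⌈2280/331⌉−⌈2090/331⌉ = 7−7 = 0
n=12: ⌈2470/331⌉−⌈2280/331⌉ = 8−7 = 1  ← one
n=13: ⌈2660/331⌉−⌈2470/331⌉ = 9−8 = 1  ← one
n=14: ⌈2850/331⌉−⌈2660/331⌉ = 9−9 = 0
n=15: ⌈3040/331⌉−⌈2850/331⌉ = 10−9 = 1  ← one
n=16: ⌈3230/331⌉−⌈3040/331⌉ = 10−10 = 0
n=17: ⌈3420/331⌉−⌈3230/331⌉ = 11−10 = 1  ← one
n=18: ⌈3610/331⌉−⌈3420/331⌉ = 11−11 = 0
n=19: ⌈3800/331⌉−⌈3610/331⌉ = 12−11 = 1  ← one
positions of the first 12 ones: 0 1 3 5 6 8 10 12 13 15 17 19


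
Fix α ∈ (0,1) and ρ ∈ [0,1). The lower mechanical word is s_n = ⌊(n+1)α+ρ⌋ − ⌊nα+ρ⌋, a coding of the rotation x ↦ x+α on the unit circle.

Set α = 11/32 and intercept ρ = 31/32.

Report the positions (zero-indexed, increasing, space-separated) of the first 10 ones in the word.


n=0: ⌊42/32⌋−⌊31/32⌋ = 1−0 = 1  ← one
n=1: ⌊53/32⌋−⌊42/32⌋ = 1−1 = 0
n=2: ⌊64/32⌋−⌊53/32⌋ = 2−1 = 1  ← one
n=3: ⌊75/32⌋−⌊64/32⌋ = 2−2 = 0
n=4: ⌊86/32⌋−⌊75/32⌋ = 2−2 = 0
n=5: ⌊97/32⌋−⌊86/32⌋ = 3−2 = 1  ← one
n=6: ⌊108/32⌋−⌊97/32⌋ = 3−3 = 0
n=7: ⌊119/32⌋−⌊108/32⌋ = 3−3 = 0
n=8: ⌊130/32⌋−⌊119/32⌋ = 4−3 = 1  ← one
n=9: ⌊141/32⌋−⌊130/32⌋ = 4−4 = 0
n=10: ⌊152/32⌋−⌊141/32⌋ = 4−4 = 0
n=11: ⌊163/32⌋−⌊152/32⌋ = 5−4 = 1  ← one
n=12: ⌊174/32⌋−⌊163/32⌋ = 5−5 = 0
n=13: ⌊185/32⌋−⌊174/32⌋ = 5−5 = 0
n=14: ⌊196/32⌋−⌊185/32⌋ = 6−5 = 1  ← one
n=15: ⌊207/32⌋−⌊196/32⌋ = 6−6 = 0
n=16: ⌊218/32⌋−⌊207/32⌋ = 6−6 = 0
n=17: ⌊229/32⌋−⌊218/32⌋ = 7−6 = 1  ← one
n=18: ⌊240/32⌋−⌊229/32⌋ = 7−7 = 0
n=19: ⌊251/32⌋−⌊240/32⌋ = 7−7 = 0
n=20: ⌊262/32⌋−⌊251/32⌋ = 8−7 = 1  ← one
n=21: ⌊273/32⌋−⌊262/32⌋ = 8−8 = 0
n=22: ⌊284/32⌋−⌊273/32⌋ = 8−8 = 0
n=23: ⌊295/32⌋−⌊284/32⌋ = 9−8 = 1  ← one
n=24: ⌊306/32⌋−⌊295/32⌋ = 9−9 = 0
n=25: ⌊317/32⌋−⌊306/32⌋ = 9−9 = 0
n=26: ⌊328/32⌋−⌊317/32⌋ = 10−9 = 1  ← one
positions of the first 10 ones: 0 2 5 8 11 14 17 20 23 26

0 2 5 8 11 14 17 20 23 26


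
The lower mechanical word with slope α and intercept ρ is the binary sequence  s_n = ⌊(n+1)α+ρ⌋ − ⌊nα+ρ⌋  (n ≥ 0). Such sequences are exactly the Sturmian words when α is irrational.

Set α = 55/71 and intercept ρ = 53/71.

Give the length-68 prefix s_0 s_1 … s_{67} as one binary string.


n=0: ⌊(1·55+53)/71⌋ − ⌊(0·55+53)/71⌋ = ⌊108/71⌋ − ⌊53/71⌋ = 1 − 0 = 1
n=1: ⌊(2·55+53)/71⌋ − ⌊(1·55+53)/71⌋ = ⌊163/71⌋ − ⌊108/71⌋ = 2 − 1 = 1
n=2: ⌊(3·55+53)/71⌋ − ⌊(2·55+53)/71⌋ = ⌊218/71⌋ − ⌊163/71⌋ = 3 − 2 = 1
n=3: ⌊(4·55+53)/71⌋ − ⌊(3·55+53)/71⌋ = ⌊273/71⌋ − ⌊218/71⌋ = 3 − 3 = 0
n=4: ⌊(5·55+53)/71⌋ − ⌊(4·55+53)/71⌋ = ⌊328/71⌋ − ⌊273/71⌋ = 4 − 3 = 1
n=5: ⌊(6·55+53)/71⌋ − ⌊(5·55+53)/71⌋ = ⌊383/71⌋ − ⌊328/71⌋ = 5 − 4 = 1
n=6: ⌊(7·55+53)/71⌋ − ⌊(6·55+53)/71⌋ = ⌊438/71⌋ − ⌊383/71⌋ = 6 − 5 = 1
n=7: ⌊(8·55+53)/71⌋ − ⌊(7·55+53)/71⌋ = ⌊493/71⌋ − ⌊438/71⌋ = 6 − 6 = 0
n=8: ⌊(9·55+53)/71⌋ − ⌊(8·55+53)/71⌋ = ⌊548/71⌋ − ⌊493/71⌋ = 7 − 6 = 1
n=9: ⌊(10·55+53)/71⌋ − ⌊(9·55+53)/71⌋ = ⌊603/71⌋ − ⌊548/71⌋ = 8 − 7 = 1
n=10: ⌊(11·55+53)/71⌋ − ⌊(10·55+53)/71⌋ = ⌊658/71⌋ − ⌊603/71⌋ = 9 − 8 = 1
n=11: ⌊(12·55+53)/71⌋ − ⌊(11·55+53)/71⌋ = ⌊713/71⌋ − ⌊658/71⌋ = 10 − 9 = 1
n=12: ⌊(13·55+53)/71⌋ − ⌊(12·55+53)/71⌋ = ⌊768/71⌋ − ⌊713/71⌋ = 10 − 10 = 0
n=13: ⌊(14·55+53)/71⌋ − ⌊(13·55+53)/71⌋ = ⌊823/71⌋ − ⌊768/71⌋ = 11 − 10 = 1
n=14: ⌊(15·55+53)/71⌋ − ⌊(14·55+53)/71⌋ = ⌊878/71⌋ − ⌊823/71⌋ = 12 − 11 = 1
n=15: ⌊(16·55+53)/71⌋ − ⌊(15·55+53)/71⌋ = ⌊933/71⌋ − ⌊878/71⌋ = 13 − 12 = 1
n=16: ⌊(17·55+53)/71⌋ − ⌊(16·55+53)/71⌋ = ⌊988/71⌋ − ⌊933/71⌋ = 13 − 13 = 0
n=17: ⌊(18·55+53)/71⌋ − ⌊(17·55+53)/71⌋ = ⌊1043/71⌋ − ⌊988/71⌋ = 14 − 13 = 1
n=18: ⌊(19·55+53)/71⌋ − ⌊(18·55+53)/71⌋ = ⌊1098/71⌋ − ⌊1043/71⌋ = 15 − 14 = 1
n=19: ⌊(20·55+53)/71⌋ − ⌊(19·55+53)/71⌋ = ⌊1153/71⌋ − ⌊1098/71⌋ = 16 − 15 = 1
n=20: ⌊(21·55+53)/71⌋ − ⌊(20·55+53)/71⌋ = ⌊1208/71⌋ − ⌊1153/71⌋ = 17 − 16 = 1
n=21: ⌊(22·55+53)/71⌋ − ⌊(21·55+53)/71⌋ = ⌊1263/71⌋ − ⌊1208/71⌋ = 17 − 17 = 0
n=22: ⌊(23·55+53)/71⌋ − ⌊(22·55+53)/71⌋ = ⌊1318/71⌋ − ⌊1263/71⌋ = 18 − 17 = 1
n=23: ⌊(24·55+53)/71⌋ − ⌊(23·55+53)/71⌋ = ⌊1373/71⌋ − ⌊1318/71⌋ = 19 − 18 = 1
n=24: ⌊(25·55+53)/71⌋ − ⌊(24·55+53)/71⌋ = ⌊1428/71⌋ − ⌊1373/71⌋ = 20 − 19 = 1
n=25: ⌊(26·55+53)/71⌋ − ⌊(25·55+53)/71⌋ = ⌊1483/71⌋ − ⌊1428/71⌋ = 20 − 20 = 0
n=26: ⌊(27·55+53)/71⌋ − ⌊(26·55+53)/71⌋ = ⌊1538/71⌋ − ⌊1483/71⌋ = 21 − 20 = 1
n=27: ⌊(28·55+53)/71⌋ − ⌊(27·55+53)/71⌋ = ⌊1593/71⌋ − ⌊1538/71⌋ = 22 − 21 = 1
n=28: ⌊(29·55+53)/71⌋ − ⌊(28·55+53)/71⌋ = ⌊1648/71⌋ − ⌊1593/71⌋ = 23 − 22 = 1
n=29: ⌊(30·55+53)/71⌋ − ⌊(29·55+53)/71⌋ = ⌊1703/71⌋ − ⌊1648/71⌋ = 23 − 23 = 0
n=30: ⌊(31·55+53)/71⌋ − ⌊(30·55+53)/71⌋ = ⌊1758/71⌋ − ⌊1703/71⌋ = 24 − 23 = 1
n=31: ⌊(32·55+53)/71⌋ − ⌊(31·55+53)/71⌋ = ⌊1813/71⌋ − ⌊1758/71⌋ = 25 − 24 = 1
n=32: ⌊(33·55+53)/71⌋ − ⌊(32·55+53)/71⌋ = ⌊1868/71⌋ − ⌊1813/71⌋ = 26 − 25 = 1
n=33: ⌊(34·55+53)/71⌋ − ⌊(33·55+53)/71⌋ = ⌊1923/71⌋ − ⌊1868/71⌋ = 27 − 26 = 1
n=34: ⌊(35·55+53)/71⌋ − ⌊(34·55+53)/71⌋ = ⌊1978/71⌋ − ⌊1923/71⌋ = 27 − 27 = 0
n=35: ⌊(36·55+53)/71⌋ − ⌊(35·55+53)/71⌋ = ⌊2033/71⌋ − ⌊1978/71⌋ = 28 − 27 = 1
n=36: ⌊(37·55+53)/71⌋ − ⌊(36·55+53)/71⌋ = ⌊2088/71⌋ − ⌊2033/71⌋ = 29 − 28 = 1
n=37: ⌊(38·55+53)/71⌋ − ⌊(37·55+53)/71⌋ = ⌊2143/71⌋ − ⌊2088/71⌋ = 30 − 29 = 1
n=38: ⌊(39·55+53)/71⌋ − ⌊(38·55+53)/71⌋ = ⌊2198/71⌋ − ⌊2143/71⌋ = 30 − 30 = 0
n=39: ⌊(40·55+53)/71⌋ − ⌊(39·55+53)/71⌋ = ⌊2253/71⌋ − ⌊2198/71⌋ = 31 − 30 = 1
n=40: ⌊(41·55+53)/71⌋ − ⌊(40·55+53)/71⌋ = ⌊2308/71⌋ − ⌊2253/71⌋ = 32 − 31 = 1
n=41: ⌊(42·55+53)/71⌋ − ⌊(41·55+53)/71⌋ = ⌊2363/71⌋ − ⌊2308/71⌋ = 33 − 32 = 1
n=42: ⌊(43·55+53)/71⌋ − ⌊(42·55+53)/71⌋ = ⌊2418/71⌋ − ⌊2363/71⌋ = 34 − 33 = 1
n=43: ⌊(44·55+53)/71⌋ − ⌊(43·55+53)/71⌋ = ⌊2473/71⌋ − ⌊2418/71⌋ = 34 − 34 = 0
n=44: ⌊(45·55+53)/71⌋ − ⌊(44·55+53)/71⌋ = ⌊2528/71⌋ − ⌊2473/71⌋ = 35 − 34 = 1
n=45: ⌊(46·55+53)/71⌋ − ⌊(45·55+53)/71⌋ = ⌊2583/71⌋ − ⌊2528/71⌋ = 36 − 35 = 1
n=46: ⌊(47·55+53)/71⌋ − ⌊(46·55+53)/71⌋ = ⌊2638/71⌋ − ⌊2583/71⌋ = 37 − 36 = 1
n=47: ⌊(48·55+53)/71⌋ − ⌊(47·55+53)/71⌋ = ⌊2693/71⌋ − ⌊2638/71⌋ = 37 − 37 = 0
n=48: ⌊(49·55+53)/71⌋ − ⌊(48·55+53)/71⌋ = ⌊2748/71⌋ − ⌊2693/71⌋ = 38 − 37 = 1
n=49: ⌊(50·55+53)/71⌋ − ⌊(49·55+53)/71⌋ = ⌊2803/71⌋ − ⌊2748/71⌋ = 39 − 38 = 1
n=50: ⌊(51·55+53)/71⌋ − ⌊(50·55+53)/71⌋ = ⌊2858/71⌋ − ⌊2803/71⌋ = 40 − 39 = 1
n=51: ⌊(52·55+53)/71⌋ − ⌊(51·55+53)/71⌋ = ⌊2913/71⌋ − ⌊2858/71⌋ = 41 − 40 = 1
n=52: ⌊(53·55+53)/71⌋ − ⌊(52·55+53)/71⌋ = ⌊2968/71⌋ − ⌊2913/71⌋ = 41 − 41 = 0
n=53: ⌊(54·55+53)/71⌋ − ⌊(53·55+53)/71⌋ = ⌊3023/71⌋ − ⌊2968/71⌋ = 42 − 41 = 1
n=54: ⌊(55·55+53)/71⌋ − ⌊(54·55+53)/71⌋ = ⌊3078/71⌋ − ⌊3023/71⌋ = 43 − 42 = 1
n=55: ⌊(56·55+53)/71⌋ − ⌊(55·55+53)/71⌋ = ⌊3133/71⌋ − ⌊3078/71⌋ = 44 − 43 = 1
n=56: ⌊(57·55+53)/71⌋ − ⌊(56·55+53)/71⌋ = ⌊3188/71⌋ − ⌊3133/71⌋ = 44 − 44 = 0
n=57: ⌊(58·55+53)/71⌋ − ⌊(57·55+53)/71⌋ = ⌊3243/71⌋ − ⌊3188/71⌋ = 45 − 44 = 1
n=58: ⌊(59·55+53)/71⌋ − ⌊(58·55+53)/71⌋ = ⌊3298/71⌋ − ⌊3243/71⌋ = 46 − 45 = 1
n=59: ⌊(60·55+53)/71⌋ − ⌊(59·55+53)/71⌋ = ⌊3353/71⌋ − ⌊3298/71⌋ = 47 − 46 = 1
n=60: ⌊(61·55+53)/71⌋ − ⌊(60·55+53)/71⌋ = ⌊3408/71⌋ − ⌊3353/71⌋ = 48 − 47 = 1
n=61: ⌊(62·55+53)/71⌋ − ⌊(61·55+53)/71⌋ = ⌊3463/71⌋ − ⌊3408/71⌋ = 48 − 48 = 0
n=62: ⌊(63·55+53)/71⌋ − ⌊(62·55+53)/71⌋ = ⌊3518/71⌋ − ⌊3463/71⌋ = 49 − 48 = 1
n=63: ⌊(64·55+53)/71⌋ − ⌊(63·55+53)/71⌋ = ⌊3573/71⌋ − ⌊3518/71⌋ = 50 − 49 = 1
n=64: ⌊(65·55+53)/71⌋ − ⌊(64·55+53)/71⌋ = ⌊3628/71⌋ − ⌊3573/71⌋ = 51 − 50 = 1
n=65: ⌊(66·55+53)/71⌋ − ⌊(65·55+53)/71⌋ = ⌊3683/71⌋ − ⌊3628/71⌋ = 51 − 51 = 0
n=66: ⌊(67·55+53)/71⌋ − ⌊(66·55+53)/71⌋ = ⌊3738/71⌋ − ⌊3683/71⌋ = 52 − 51 = 1
n=67: ⌊(68·55+53)/71⌋ − ⌊(67·55+53)/71⌋ = ⌊3793/71⌋ − ⌊3738/71⌋ = 53 − 52 = 1

11101110111101110111101110111011110111011110111011110111011110111011


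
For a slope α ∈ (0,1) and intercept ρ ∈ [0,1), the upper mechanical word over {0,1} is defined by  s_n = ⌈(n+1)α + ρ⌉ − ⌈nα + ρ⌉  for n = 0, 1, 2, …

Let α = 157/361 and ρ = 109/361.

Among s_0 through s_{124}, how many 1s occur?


#1s = Σ_{n=0}^{124} s_n = Σ_{n=0}^{124} (⌈(n+1)α+ρ⌉ − ⌈nα+ρ⌉)
the sum telescopes: every ⌈nα+ρ⌉ with 0 < n < 125 appears once with + and once with −, leaving ⌈125α+ρ⌉ − ⌈0·α+ρ⌉
125α + ρ = (125·157 + 109) / 361 = 19734/361
ρ = 109/361
⌈19734/361⌉ = 55,  ⌈109/361⌉ = 1
#1s = 55 − 1 = 54

54


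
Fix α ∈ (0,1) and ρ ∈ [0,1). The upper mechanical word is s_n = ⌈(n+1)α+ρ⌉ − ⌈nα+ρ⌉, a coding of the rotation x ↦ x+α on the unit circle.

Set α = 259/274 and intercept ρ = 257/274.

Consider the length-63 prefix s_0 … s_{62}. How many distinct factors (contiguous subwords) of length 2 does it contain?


t_n = ⌈(n·259+257)/274⌉ for n = 0 … 63:
  n=0…9: ⌈257/274⌉=1 ⌈516/274⌉=2 ⌈775/274⌉=3 ⌈1034/274⌉=4 ⌈1293/274⌉=5 ⌈1552/274⌉=6 ⌈1811/274⌉=7 ⌈2070/274⌉=8 ⌈2329/274⌉=9 ⌈2588/274⌉=10
  n=10…19: ⌈2847/274⌉=11 ⌈3106/274⌉=12 ⌈3365/274⌉=13 ⌈3624/274⌉=14 ⌈3883/274⌉=15 ⌈4142/274⌉=16 ⌈4401/274⌉=17 ⌈4660/274⌉=18 ⌈4919/274⌉=18 ⌈5178/274⌉=19
  n=20…29: ⌈5437/274⌉=20 ⌈5696/274⌉=21 ⌈5955/274⌉=22 ⌈6214/274⌉=23 ⌈6473/274⌉=24 ⌈6732/274⌉=25 ⌈6991/274⌉=26 ⌈7250/274⌉=27 ⌈7509/274⌉=28 ⌈7768/274⌉=29
  n=30…39: ⌈8027/274⌉=30 ⌈8286/274⌉=31 ⌈8545/274⌉=32 ⌈8804/274⌉=33 ⌈9063/274⌉=34 ⌈9322/274⌉=35 ⌈9581/274⌉=35 ⌈9840/274⌉=36 ⌈10099/274⌉=37 ⌈10358/274⌉=38
  n=40…49: ⌈10617/274⌉=39 ⌈10876/274⌉=40 ⌈11135/274⌉=41 ⌈11394/274⌉=42 ⌈11653/274⌉=43 ⌈11912/274⌉=44 ⌈12171/274⌉=45 ⌈12430/274⌉=46 ⌈12689/274⌉=47 ⌈12948/274⌉=48
  n=50…59: ⌈13207/274⌉=49 ⌈13466/274⌉=50 ⌈13725/274⌉=51 ⌈13984/274⌉=52 ⌈14243/274⌉=52 ⌈14502/274⌉=53 ⌈14761/274⌉=54 ⌈15020/274⌉=55 ⌈15279/274⌉=56 ⌈15538/274⌉=57
  n=60…63: ⌈15797/274⌉=58 ⌈16056/274⌉=59 ⌈16315/274⌉=60 ⌈16574/274⌉=61
s_n = t_(n+1) − t_n for n = 0 … 62 gives
prefix = 111111111111111110111111111111111110111111111111111110111111111
slide a length-2 window over [0..1] … [61..62] (62 windows); first occurrence of each distinct factor:
  [  0..  1] 11
  [ 16.. 17] 10
  [ 17.. 18] 01
  (the other 59 windows repeat one of these)
distinct factors: {01, 10, 11}
count = 3  (Sturmian bound for length 2 is 3)

3


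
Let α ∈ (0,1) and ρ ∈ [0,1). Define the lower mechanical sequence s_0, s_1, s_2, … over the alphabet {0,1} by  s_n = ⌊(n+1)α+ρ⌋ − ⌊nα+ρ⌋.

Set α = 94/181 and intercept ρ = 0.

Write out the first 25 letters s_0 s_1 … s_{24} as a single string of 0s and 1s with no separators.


0101010101010101010101010

n=0: ⌊(1·94)/181⌋ − ⌊(0·94)/181⌋ = ⌊94/181⌋ − ⌊0/181⌋ = 0 − 0 = 0
n=1: ⌊(2·94)/181⌋ − ⌊(1·94)/181⌋ = ⌊188/181⌋ − ⌊94/181⌋ = 1 − 0 = 1
n=2: ⌊(3·94)/181⌋ − ⌊(2·94)/181⌋ = ⌊282/181⌋ − ⌊188/181⌋ = 1 − 1 = 0
n=3: ⌊(4·94)/181⌋ − ⌊(3·94)/181⌋ = ⌊376/181⌋ − ⌊282/181⌋ = 2 − 1 = 1
n=4: ⌊(5·94)/181⌋ − ⌊(4·94)/181⌋ = ⌊470/181⌋ − ⌊376/181⌋ = 2 − 2 = 0
n=5: ⌊(6·94)/181⌋ − ⌊(5·94)/181⌋ = ⌊564/181⌋ − ⌊470/181⌋ = 3 − 2 = 1
n=6: ⌊(7·94)/181⌋ − ⌊(6·94)/181⌋ = ⌊658/181⌋ − ⌊564/181⌋ = 3 − 3 = 0
n=7: ⌊(8·94)/181⌋ − ⌊(7·94)/181⌋ = ⌊752/181⌋ − ⌊658/181⌋ = 4 − 3 = 1
n=8: ⌊(9·94)/181⌋ − ⌊(8·94)/181⌋ = ⌊846/181⌋ − ⌊752/181⌋ = 4 − 4 = 0
n=9: ⌊(10·94)/181⌋ − ⌊(9·94)/181⌋ = ⌊940/181⌋ − ⌊846/181⌋ = 5 − 4 = 1
n=10: ⌊(11·94)/181⌋ − ⌊(10·94)/181⌋ = ⌊1034/181⌋ − ⌊940/181⌋ = 5 − 5 = 0
n=11: ⌊(12·94)/181⌋ − ⌊(11·94)/181⌋ = ⌊1128/181⌋ − ⌊1034/181⌋ = 6 − 5 = 1
n=12: ⌊(13·94)/181⌋ − ⌊(12·94)/181⌋ = ⌊1222/181⌋ − ⌊1128/181⌋ = 6 − 6 = 0
n=13: ⌊(14·94)/181⌋ − ⌊(13·94)/181⌋ = ⌊1316/181⌋ − ⌊1222/181⌋ = 7 − 6 = 1
n=14: ⌊(15·94)/181⌋ − ⌊(14·94)/181⌋ = ⌊1410/181⌋ − ⌊1316/181⌋ = 7 − 7 = 0
n=15: ⌊(16·94)/181⌋ − ⌊(15·94)/181⌋ = ⌊1504/181⌋ − ⌊1410/181⌋ = 8 − 7 = 1
n=16: ⌊(17·94)/181⌋ − ⌊(16·94)/181⌋ = ⌊1598/181⌋ − ⌊1504/181⌋ = 8 − 8 = 0
n=17: ⌊(18·94)/181⌋ − ⌊(17·94)/181⌋ = ⌊1692/181⌋ − ⌊1598/181⌋ = 9 − 8 = 1
n=18: ⌊(19·94)/181⌋ − ⌊(18·94)/181⌋ = ⌊1786/181⌋ − ⌊1692/181⌋ = 9 − 9 = 0
n=19: ⌊(20·94)/181⌋ − ⌊(19·94)/181⌋ = ⌊1880/181⌋ − ⌊1786/181⌋ = 10 − 9 = 1
n=20: ⌊(21·94)/181⌋ − ⌊(20·94)/181⌋ = ⌊1974/181⌋ − ⌊1880/181⌋ = 10 − 10 = 0
n=21: ⌊(22·94)/181⌋ − ⌊(21·94)/181⌋ = ⌊2068/181⌋ − ⌊1974/181⌋ = 11 − 10 = 1
n=22: ⌊(23·94)/181⌋ − ⌊(22·94)/181⌋ = ⌊2162/181⌋ − ⌊2068/181⌋ = 11 − 11 = 0
n=23: ⌊(24·94)/181⌋ − ⌊(23·94)/181⌋ = ⌊2256/181⌋ − ⌊2162/181⌋ = 12 − 11 = 1
n=24: ⌊(25·94)/181⌋ − ⌊(24·94)/181⌋ = ⌊2350/181⌋ − ⌊2256/181⌋ = 12 − 12 = 0


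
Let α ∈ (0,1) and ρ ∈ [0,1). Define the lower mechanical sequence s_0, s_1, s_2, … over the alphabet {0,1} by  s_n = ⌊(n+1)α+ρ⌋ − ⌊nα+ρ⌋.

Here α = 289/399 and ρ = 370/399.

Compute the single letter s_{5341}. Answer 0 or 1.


1

(n+1)α + ρ = (5342·289 + 370) / 399 = 1544208/399
nα + ρ     = (5341·289 + 370) / 399 = 1543919/399
⌊1544208/399⌋ = 3870,  ⌊1543919/399⌋ = 3869
s_{5341} = 3870 − 3869 = 1


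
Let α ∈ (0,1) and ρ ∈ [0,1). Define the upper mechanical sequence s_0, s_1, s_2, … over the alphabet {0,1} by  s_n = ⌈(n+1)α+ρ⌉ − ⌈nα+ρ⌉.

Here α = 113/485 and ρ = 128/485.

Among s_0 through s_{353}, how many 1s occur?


#1s = Σ_{n=0}^{353} s_n = Σ_{n=0}^{353} (⌈(n+1)α+ρ⌉ − ⌈nα+ρ⌉)
the sum telescopes: every ⌈nα+ρ⌉ with 0 < n < 354 appears once with + and once with −, leaving ⌈354α+ρ⌉ − ⌈0·α+ρ⌉
354α + ρ = (354·113 + 128) / 485 = 40130/485
ρ = 128/485
⌈40130/485⌉ = 83,  ⌈128/485⌉ = 1
#1s = 83 − 1 = 82

82


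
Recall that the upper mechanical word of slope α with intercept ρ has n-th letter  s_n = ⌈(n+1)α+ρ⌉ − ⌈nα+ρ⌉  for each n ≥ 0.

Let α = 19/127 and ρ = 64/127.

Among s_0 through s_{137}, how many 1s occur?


21

#1s = Σ_{n=0}^{137} s_n = Σ_{n=0}^{137} (⌈(n+1)α+ρ⌉ − ⌈nα+ρ⌉)
the sum telescopes: every ⌈nα+ρ⌉ with 0 < n < 138 appears once with + and once with −, leaving ⌈138α+ρ⌉ − ⌈0·α+ρ⌉
138α + ρ = (138·19 + 64) / 127 = 2686/127
ρ = 64/127
⌈2686/127⌉ = 22,  ⌈64/127⌉ = 1
#1s = 22 − 1 = 21
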